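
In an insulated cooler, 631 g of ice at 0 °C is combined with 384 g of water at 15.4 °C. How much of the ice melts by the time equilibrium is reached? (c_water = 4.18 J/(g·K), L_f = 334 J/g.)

Heat available from the water dropping to 0 °C: 384×4.18×15.4 = 24719 J.
Fully melting the ice requires m_ice L_f = 631×334 = 210754 J.
24719 J < 210754 J, so only part of the ice melts and the system sits at 0 °C.
m_melt = 24719 / L_f = 74.01 g.

m_melted ≈ 74 g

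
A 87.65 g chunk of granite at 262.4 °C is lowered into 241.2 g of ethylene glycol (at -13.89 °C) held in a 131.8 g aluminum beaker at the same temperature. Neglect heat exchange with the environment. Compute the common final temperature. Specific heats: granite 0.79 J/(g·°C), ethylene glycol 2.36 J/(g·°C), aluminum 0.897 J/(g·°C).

T_f ≈ 11.4 °C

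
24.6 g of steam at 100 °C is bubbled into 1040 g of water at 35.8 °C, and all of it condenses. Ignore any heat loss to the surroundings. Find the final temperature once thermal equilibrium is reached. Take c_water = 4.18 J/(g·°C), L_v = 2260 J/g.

T_f ≈ 49.8 °C

Conservation of energy gives ΣQ = 0:
steam→water at 100 °C releases m L_v = 24.6×2260 = 55596; condensed water 100 °C→T: 102.83(T − 100); original water: 4347.2(T − 35.8)
4450 T = 55596 + 10283 + 155630 = 221509
T ≈ 49.78 °C (< 100 °C, so full condensation is consistent).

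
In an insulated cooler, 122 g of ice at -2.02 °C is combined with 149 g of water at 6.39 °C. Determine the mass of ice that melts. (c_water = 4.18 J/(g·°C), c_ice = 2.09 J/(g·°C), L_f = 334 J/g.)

Water can give up m c ΔT = 149×4.18×6.39 = 3979.8 J before reaching 0 °C.
Warming the ice to 0 °C takes 122×2.09×2.02 = 515.06 J, leaving 3464.8 J for melting.
To melt every bit of ice: 122×334 = 40748 J.
3464.8 J < 40748 J, so only part of the ice melts and the system sits at 0 °C.
Mass melted = 3464.8/334 ≈ 10.37 g.

m_melted ≈ 10.4 g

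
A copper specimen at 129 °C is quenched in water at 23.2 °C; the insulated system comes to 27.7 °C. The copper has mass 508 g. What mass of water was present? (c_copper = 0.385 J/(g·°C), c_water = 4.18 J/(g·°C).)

m ≈ 1050 g

Taking heat into each body as positive, Σ m c ΔT = 0:
508·0.385·(27.7 − 129) + m·4.18·(27.7 − 23.2) = 0
18.81 m = 19812
m = 19812/18.81 ≈ 1053 g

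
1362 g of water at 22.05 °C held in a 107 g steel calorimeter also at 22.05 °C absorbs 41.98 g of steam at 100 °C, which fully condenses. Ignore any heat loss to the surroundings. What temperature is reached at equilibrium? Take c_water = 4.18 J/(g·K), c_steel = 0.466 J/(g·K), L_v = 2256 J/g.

T_f ≈ 40.4 °C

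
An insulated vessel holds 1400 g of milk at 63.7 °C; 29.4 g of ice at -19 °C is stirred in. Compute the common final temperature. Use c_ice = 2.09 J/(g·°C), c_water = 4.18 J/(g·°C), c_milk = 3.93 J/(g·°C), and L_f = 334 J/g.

T_f ≈ 60.4 °C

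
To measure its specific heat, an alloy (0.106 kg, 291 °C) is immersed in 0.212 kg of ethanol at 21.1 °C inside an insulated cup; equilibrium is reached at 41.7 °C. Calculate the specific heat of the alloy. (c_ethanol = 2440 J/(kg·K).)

c ≈ 403 J/(kg·K)

m_s c (T_s − T_f) = m_ethanol c_ethanol (T_f − T_0):
0.106·c·(291 − 41.7) = 0.212·2440·(41.7 − 21.1)
26.43 c = 10656  ⇒  c ≈ 403.2 J/(kg·K)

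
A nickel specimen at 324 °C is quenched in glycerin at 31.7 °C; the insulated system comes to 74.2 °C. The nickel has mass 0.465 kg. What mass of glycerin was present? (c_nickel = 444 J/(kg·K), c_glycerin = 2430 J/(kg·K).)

Setting the total heat transfer to zero:
0.465×444×(74.2 − 324) + m×2430×(74.2 − 31.7) = 0
103275 m = 51574
m = 51574/103275 ≈ 0.4994 kg

m ≈ 0.499 kg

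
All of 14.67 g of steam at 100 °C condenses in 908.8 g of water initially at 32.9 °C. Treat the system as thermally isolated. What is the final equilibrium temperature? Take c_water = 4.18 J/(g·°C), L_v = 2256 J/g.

T_f ≈ 42.5 °C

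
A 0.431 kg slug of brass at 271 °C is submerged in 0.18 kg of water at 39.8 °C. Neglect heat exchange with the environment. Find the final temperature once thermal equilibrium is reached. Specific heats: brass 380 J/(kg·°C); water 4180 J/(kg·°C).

T_f ≈ 81.1 °C

Setting the total heat transfer to zero:
0.431×380×(T − 271) + 0.18×4180×(T − 39.8) = 0
916.18 T = 74330
T = 74330 / 916.18 = 81.1 °C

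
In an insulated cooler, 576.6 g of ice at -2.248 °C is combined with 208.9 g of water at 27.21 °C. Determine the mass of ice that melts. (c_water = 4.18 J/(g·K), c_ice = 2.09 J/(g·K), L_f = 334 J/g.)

Cooling the water to 0 °C releases 208.9×4.18×27.21 = 23760 J.
Of that, 576.6×2.09×2.248 = 2709.1 J goes to bring the ice to 0 °C, leaving 21051 J.
Fully melting the ice requires m_ice L_f = 576.6×334 = 192584 J.
That's not enough to melt it all — equilibrium is at 0 °C with ice remaining.
Mass melted = 21051/334 ≈ 63.03 g.

m_melted ≈ 63 g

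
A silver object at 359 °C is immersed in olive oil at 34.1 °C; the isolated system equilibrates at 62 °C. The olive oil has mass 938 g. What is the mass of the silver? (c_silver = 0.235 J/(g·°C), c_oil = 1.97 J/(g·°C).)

Heat gained plus heat lost sum to zero:
m×0.235×(62 − 359) + 938×1.97×(62 − 34.1) = 0
-69.8 m = -51555
m = -51555/-69.8 ≈ 738.7 g

m ≈ 739 g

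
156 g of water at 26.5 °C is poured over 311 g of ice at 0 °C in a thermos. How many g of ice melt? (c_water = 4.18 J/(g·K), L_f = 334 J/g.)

Cooling the water to 0 °C releases 156·4.18·26.5 = 17280 J.
Melting all 311 g of ice would need 311·334 = 103874 J.
Since 17280 < 103874 J, not all the ice melts; equilibrium is at 0 °C.
m_melt = 17280 / L_f = 51.74 g.

m_melted ≈ 51.7 g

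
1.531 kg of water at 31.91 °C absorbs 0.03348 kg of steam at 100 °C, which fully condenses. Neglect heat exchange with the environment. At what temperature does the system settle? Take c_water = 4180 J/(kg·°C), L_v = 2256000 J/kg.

T_f ≈ 44.9 °C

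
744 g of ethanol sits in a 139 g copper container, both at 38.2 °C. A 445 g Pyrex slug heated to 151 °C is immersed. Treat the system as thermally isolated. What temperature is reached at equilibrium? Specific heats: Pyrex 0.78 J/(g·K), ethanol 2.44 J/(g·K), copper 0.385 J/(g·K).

Taking heat into each body as positive, Σ m c ΔT = 0:
445*0.78*(T − 151) + 744*2.44*(T − 38.2) + 139*0.385*(T − 38.2) = 0
2216 T = 123803
T ≈ 55.87 °C

T_f ≈ 55.9 °C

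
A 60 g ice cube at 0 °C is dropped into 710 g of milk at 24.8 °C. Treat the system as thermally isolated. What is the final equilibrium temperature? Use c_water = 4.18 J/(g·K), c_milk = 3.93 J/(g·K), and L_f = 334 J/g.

Taking heat into each body as positive, Σ m c ΔT = 0:
latent heat to melt: 60·334 = 20040; warm the meltwater: 250.8 T; milk: 2790.3(T − 24.8)
3041.1 T = 69199 − 20040 = 49159
T ≈ 16.17 °C (positive, so assuming full melt was valid).

T_f ≈ 16.2 °C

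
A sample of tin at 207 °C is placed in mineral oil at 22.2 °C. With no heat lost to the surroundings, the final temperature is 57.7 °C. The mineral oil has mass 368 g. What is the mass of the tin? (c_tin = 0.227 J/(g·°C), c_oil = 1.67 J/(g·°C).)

Heat lost by the tin = heat gained by the oil:
m×0.227×(207 − 57.7) = 368×1.67×(57.7 − 22.2)
33.89 m = 21817  ⇒  m ≈ 643.7 g

m ≈ 644 g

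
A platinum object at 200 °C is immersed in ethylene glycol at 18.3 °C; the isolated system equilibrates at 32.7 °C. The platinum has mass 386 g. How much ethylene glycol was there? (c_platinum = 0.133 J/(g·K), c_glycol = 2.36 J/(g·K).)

m ≈ 253 g

Heat lost by the platinum = heat gained by the glycol:
386×0.133×(200 − 32.7) = m×2.36×(32.7 − 18.3)
33.98 m = 8588.8  ⇒  m ≈ 252.7 g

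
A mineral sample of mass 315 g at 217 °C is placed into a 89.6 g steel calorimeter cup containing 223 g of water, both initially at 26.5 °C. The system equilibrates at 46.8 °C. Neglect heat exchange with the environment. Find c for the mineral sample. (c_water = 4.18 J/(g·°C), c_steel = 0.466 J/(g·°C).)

Setting the total heat transfer to zero:
315×c×(46.8 − 217) + 223×4.18×(46.8 − 26.5) + 89.6×0.466×(46.8 − 26.5) = 0
-53613 c = -19770
c = -19770/-53613 ≈ 0.3688 J/(g·°C)

c ≈ 0.369 J/(g·°C)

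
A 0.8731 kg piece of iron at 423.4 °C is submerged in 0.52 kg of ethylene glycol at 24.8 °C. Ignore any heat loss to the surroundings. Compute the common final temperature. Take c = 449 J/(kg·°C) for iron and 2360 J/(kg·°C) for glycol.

Setting the total heat transfer to zero:
0.8731*449*(T − 423.4) + 0.52*2360*(T − 24.8) = 0
392.02(T − 423.4) + 1227.2(T − 24.8) = 0
(392.02 + 1227.2) T = 392.02*423.4 + 1227.2*24.8
T = 196417/1619.2 ≈ 121.30 °C

T_f ≈ 121.3 °C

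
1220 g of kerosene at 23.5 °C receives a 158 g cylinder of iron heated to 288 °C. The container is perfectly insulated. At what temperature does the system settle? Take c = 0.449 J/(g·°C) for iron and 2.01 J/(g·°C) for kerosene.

Conservation of energy gives ΣQ = 0:
158×0.449×(T − 288) + 1220×2.01×(T − 23.5) = 0
70.94(T − 288) + 2452.2(T − 23.5) = 0
2523.1 T = 78058
T ≈ 30.94 °C

T_f ≈ 30.9 °C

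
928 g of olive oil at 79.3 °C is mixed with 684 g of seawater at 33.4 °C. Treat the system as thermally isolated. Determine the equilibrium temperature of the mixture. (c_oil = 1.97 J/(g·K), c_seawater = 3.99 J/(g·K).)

T_f ≈ 51.8 °C

Setting the total heat transfer to zero:
928*1.97*(T − 79.3) + 684*3.99*(T − 33.4) = 0
4557.3 T = 236127
T ≈ 51.81 °C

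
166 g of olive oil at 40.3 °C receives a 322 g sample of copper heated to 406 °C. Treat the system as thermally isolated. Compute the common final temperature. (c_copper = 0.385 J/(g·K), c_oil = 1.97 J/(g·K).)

T_f ≈ 140.8 °C

Net heat exchanged in the isolated system is zero:
322×0.385×(T − 406) + 166×1.97×(T − 40.3) = 0
123.97(T − 406) + 327.02(T − 40.3) = 0
450.99 T = 63511
T ≈ 140.83 °C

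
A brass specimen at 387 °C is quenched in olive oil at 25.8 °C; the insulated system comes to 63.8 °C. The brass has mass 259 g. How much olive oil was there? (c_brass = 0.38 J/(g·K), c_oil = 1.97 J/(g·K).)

|Q_brass| = |Q_oil|:
259·0.38·(387 − 63.8) = m·1.97·(63.8 − 25.8)
74.86 m = 31809  ⇒  m ≈ 424.9 g

m ≈ 425 g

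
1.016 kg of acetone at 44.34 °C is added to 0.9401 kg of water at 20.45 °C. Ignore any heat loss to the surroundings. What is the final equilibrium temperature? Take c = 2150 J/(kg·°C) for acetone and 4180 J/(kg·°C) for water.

T_f ≈ 29.0 °C

Net heat exchanged in the isolated system is zero:
1.016·2150·(T − 44.34) + 0.9401·4180·(T − 20.45) = 0
2184.4(T − 44.34) + 3929.6(T − 20.45) = 0
(2184.4 + 3929.6) T = 2184.4·44.34 + 3929.6·20.45
T ≈ 28.99 °C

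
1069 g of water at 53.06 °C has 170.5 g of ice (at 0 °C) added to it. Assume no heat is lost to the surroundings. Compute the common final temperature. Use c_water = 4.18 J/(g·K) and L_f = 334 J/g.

Net heat exchanged in the isolated system is zero:
latent heat to melt: 170.5·334 = 56947
  meltwater 0→T: 170.5·4.18·T = 712.69 T
  water: 4468.4(T − 53.06)
5181.1 T = 237094 − 56947 = 180147
T ≈ 34.77 °C (positive, so assuming full melt was valid).

T_f ≈ 34.8 °C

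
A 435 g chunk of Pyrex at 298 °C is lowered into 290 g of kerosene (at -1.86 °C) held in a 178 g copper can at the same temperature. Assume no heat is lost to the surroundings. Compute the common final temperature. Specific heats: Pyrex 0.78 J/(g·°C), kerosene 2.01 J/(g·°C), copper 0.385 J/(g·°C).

Let T be the final temperature. ΣQ_i = 0:
435·0.78·(T − 298) + 290·2.01·(T − (-1.86)) + 178·0.385·(T − (-1.86)) = 0
339.3(T − 298) + 582.9(T − (-1.86)) + 68.53(T − (-1.86)) = 0
(339.3 + 582.9 + 68.53) T = 339.3·298 + 582.9·(-1.86) + 68.53·(-1.86)
T = 99900 / 990.73 = 101 °C

T_f ≈ 100.8 °C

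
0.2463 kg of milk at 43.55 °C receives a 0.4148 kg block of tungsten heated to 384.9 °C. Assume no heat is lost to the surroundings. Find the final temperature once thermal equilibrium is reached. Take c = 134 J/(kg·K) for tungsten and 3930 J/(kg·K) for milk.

T_f ≈ 62.1 °C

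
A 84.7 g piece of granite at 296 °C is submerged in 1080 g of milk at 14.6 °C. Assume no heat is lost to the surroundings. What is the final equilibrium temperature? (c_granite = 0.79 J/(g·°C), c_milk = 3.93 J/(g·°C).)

T_f ≈ 19.0 °C

T_f = Σ m_i c_i T_i / Σ m_i c_i:
T_f = (66.91×296 + 4244.4×14.6) / (66.91 + 4244.4)
    = 81774 / 4311.3 ≈ 18.97 °C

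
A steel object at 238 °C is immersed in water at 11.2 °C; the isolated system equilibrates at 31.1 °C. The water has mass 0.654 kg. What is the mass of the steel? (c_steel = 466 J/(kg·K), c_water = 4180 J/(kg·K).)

m ≈ 0.564 kg

Heat lost by the steel = heat gained by the water:
m·466·(238 − 31.1) = 0.654·4180·(31.1 − 11.2)
96415 m = 54401  ⇒  m ≈ 0.5642 kg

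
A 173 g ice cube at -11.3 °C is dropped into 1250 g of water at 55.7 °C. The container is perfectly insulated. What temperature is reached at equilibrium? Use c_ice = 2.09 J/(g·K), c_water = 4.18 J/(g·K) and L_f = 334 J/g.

T_f ≈ 38.5 °C

Energy balance with sensible and latent terms:
warm ice to 0 °C: 173×2.09×(0 − (-11.3)) = 4085.7; latent heat to melt: 173×334 = 57782; warm the meltwater: 723.14 T; water cools: 1250×4.18×(T − 55.7) = 5225(T − 55.7)
5948.1 T = 291032 − 61868 = 229165
T ≈ 38.53 °C. Since T > 0 °C, the all-ice-melts assumption holds.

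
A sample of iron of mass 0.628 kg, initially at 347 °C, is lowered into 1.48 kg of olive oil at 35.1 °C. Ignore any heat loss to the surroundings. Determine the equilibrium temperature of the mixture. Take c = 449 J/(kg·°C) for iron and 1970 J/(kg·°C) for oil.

Heat lost by the iron equals heat gained by the oil:
0.628×449×(347 − T) = 1.48×1970×(T − 35.1)
281.97(347 − T) = 2915.6(T − 35.1)
3197.6 T = 200182  ⇒  T ≈ 62.60 °C

T_f ≈ 62.6 °C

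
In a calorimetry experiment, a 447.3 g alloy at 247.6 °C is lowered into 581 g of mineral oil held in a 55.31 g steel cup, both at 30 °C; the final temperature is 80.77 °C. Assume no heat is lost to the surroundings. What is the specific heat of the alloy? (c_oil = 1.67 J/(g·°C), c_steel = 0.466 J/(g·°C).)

c ≈ 0.678 J/(g·°C)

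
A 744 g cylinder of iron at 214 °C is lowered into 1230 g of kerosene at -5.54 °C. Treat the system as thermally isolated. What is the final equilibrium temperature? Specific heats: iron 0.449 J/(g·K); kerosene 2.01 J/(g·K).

T_f ≈ 20.6 °C

T_f is the heat-capacity-weighted average of the initial temperatures:
T_f = (334.06·214 + 2472.3·(-5.54)) / (334.06 + 2472.3)
    = 57791 / 2806.4 ≈ 20.59 °C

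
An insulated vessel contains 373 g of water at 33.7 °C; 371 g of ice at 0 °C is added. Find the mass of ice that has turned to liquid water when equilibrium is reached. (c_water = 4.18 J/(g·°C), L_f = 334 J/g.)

m_melted ≈ 157 g

Water can give up m c ΔT = 373×4.18×33.7 = 52543 J before reaching 0 °C.
To melt every bit of ice: 371×334 = 123914 J.
52543 J < 123914 J, so only part of the ice melts and the system sits at 0 °C.
m_melt = 52543 / L_f = 157.3 g.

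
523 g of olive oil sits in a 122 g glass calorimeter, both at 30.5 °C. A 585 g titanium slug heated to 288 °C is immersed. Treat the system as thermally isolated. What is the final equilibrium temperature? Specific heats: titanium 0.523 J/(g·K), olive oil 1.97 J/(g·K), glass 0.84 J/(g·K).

T_f ≈ 85.3 °C

Let T be the final temperature. ΣQ_i = 0:
585·0.523·(T − 288) + 523·1.97·(T − 30.5) + 122·0.84·(T − 30.5) = 0
(305.95 + 1030.3 + 102.48) T = 305.95·288 + 1030.3·30.5 + 102.48·30.5
T = 122665/1438.7 ≈ 85.26 °C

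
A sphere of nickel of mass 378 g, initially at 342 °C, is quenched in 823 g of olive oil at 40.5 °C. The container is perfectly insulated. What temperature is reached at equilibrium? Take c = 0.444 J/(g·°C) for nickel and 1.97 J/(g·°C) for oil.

Heat gained plus heat lost sum to zero:
378×0.444×(T − 342) + 823×1.97×(T − 40.5) = 0
167.83(T − 342) + 1621.3(T − 40.5) = 0
(167.83 + 1621.3) T = 167.83×342 + 1621.3×40.5
T = 123062/1789.1 ≈ 68.78 °C

T_f ≈ 68.8 °C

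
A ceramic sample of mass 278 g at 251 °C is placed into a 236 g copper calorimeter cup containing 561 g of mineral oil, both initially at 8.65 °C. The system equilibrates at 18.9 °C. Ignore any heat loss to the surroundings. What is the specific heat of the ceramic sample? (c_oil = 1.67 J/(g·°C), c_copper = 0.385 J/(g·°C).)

Heat gained plus heat lost sum to zero:
278·c·(18.9 − 251) + 561·1.67·(18.9 − 8.65) + 236·0.385·(18.9 − 8.65) = 0
-64524 c = -10534
c = -10534/-64524 ≈ 0.1633 J/(g·°C)

c ≈ 0.163 J/(g·°C)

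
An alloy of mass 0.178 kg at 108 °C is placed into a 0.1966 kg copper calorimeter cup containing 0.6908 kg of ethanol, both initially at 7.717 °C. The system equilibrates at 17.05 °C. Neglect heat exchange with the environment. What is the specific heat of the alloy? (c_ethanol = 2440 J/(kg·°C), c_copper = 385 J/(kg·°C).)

Let T be the final temperature. ΣQ_i = 0:
0.178·c·(17.05 − 108) + 0.6908·2440·(17.05 − 7.717) + 0.1966·385·(17.05 − 7.717) = 0
-16.19 c = -16438
c = -16438/-16.19 ≈ 1015 J/(kg·°C)

c ≈ 1020 J/(kg·°C)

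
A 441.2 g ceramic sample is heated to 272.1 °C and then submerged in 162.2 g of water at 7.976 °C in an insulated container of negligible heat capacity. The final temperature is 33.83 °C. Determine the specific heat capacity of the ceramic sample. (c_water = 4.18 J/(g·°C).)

c ≈ 0.167 J/(g·°C)

m_s c (T_s − T_f) = m_water c_water (T_f − T_0):
441.2×c×(272.1 − 33.83) = 162.2×4.18×(33.83 − 7.976)
105125 c = 17529  ⇒  c ≈ 0.1667 J/(g·°C)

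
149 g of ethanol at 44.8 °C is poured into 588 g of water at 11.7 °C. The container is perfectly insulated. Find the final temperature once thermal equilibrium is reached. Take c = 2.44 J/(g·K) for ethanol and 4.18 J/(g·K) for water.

T_f ≈ 16.0 °C

Taking heat into each body as positive, Σ m c ΔT = 0:
149·2.44·(T − 44.8) + 588·4.18·(T − 11.7) = 0
363.56(T − 44.8) + 2457.8(T − 11.7) = 0
(363.56 + 2457.8) T = 363.56·44.8 + 2457.8·11.7
T ≈ 15.97 °C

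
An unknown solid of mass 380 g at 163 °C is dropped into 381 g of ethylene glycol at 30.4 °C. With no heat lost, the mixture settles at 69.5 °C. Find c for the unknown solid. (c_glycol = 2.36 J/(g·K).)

Heat lost by the unknown solid = heat gained by the glycol:
380·c·(163 − 69.5) = 381·2.36·(69.5 − 30.4)
35530 c = 35157  ⇒  c ≈ 0.9895 J/(g·K)

c ≈ 0.99 J/(g·K)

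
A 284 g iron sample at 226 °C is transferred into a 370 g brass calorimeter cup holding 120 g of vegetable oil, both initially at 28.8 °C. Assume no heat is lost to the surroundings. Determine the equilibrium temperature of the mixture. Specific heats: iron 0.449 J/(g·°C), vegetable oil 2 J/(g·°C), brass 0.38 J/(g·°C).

With ΣQ=0 the equilibrium temperature is the m·c-weighted mean:
T_f = (127.52*226 + 240*28.8 + 140.6*28.8) / (127.52 + 240 + 140.6)
    = 39780 / 508.12 ≈ 78.29 °C

T_f ≈ 78.3 °C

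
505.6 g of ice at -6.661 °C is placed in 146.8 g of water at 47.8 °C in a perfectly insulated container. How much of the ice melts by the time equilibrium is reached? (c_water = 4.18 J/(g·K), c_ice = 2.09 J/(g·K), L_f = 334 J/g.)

m_melted ≈ 66.7 g

Heat available from the water dropping to 0 °C: 146.8·4.18·47.8 = 29331 J.
Of that, 505.6·2.09·6.661 = 7038.7 J goes to bring the ice to 0 °C, leaving 22293 J.
To melt every bit of ice: 505.6·334 = 168870 J.
That's not enough to melt it all — equilibrium is at 0 °C with ice remaining.
m_melt = 22293 / L_f = 66.74 g.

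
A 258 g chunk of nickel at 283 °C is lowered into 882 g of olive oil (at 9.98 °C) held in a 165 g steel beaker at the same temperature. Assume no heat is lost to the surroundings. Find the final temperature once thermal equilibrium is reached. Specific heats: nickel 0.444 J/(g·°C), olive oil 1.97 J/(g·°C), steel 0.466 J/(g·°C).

Setting the total heat transfer to zero:
258·0.444·(T − 283) + 882·1.97·(T − 9.98) + 165·0.466·(T − 9.98) = 0
1929 T = 50526
T = 50526 / 1929 = 26.2 °C

T_f ≈ 26.2 °C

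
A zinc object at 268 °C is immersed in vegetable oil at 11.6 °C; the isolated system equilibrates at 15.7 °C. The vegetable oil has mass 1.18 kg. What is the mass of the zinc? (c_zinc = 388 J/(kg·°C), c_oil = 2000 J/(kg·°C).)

m ≈ 0.0988 kg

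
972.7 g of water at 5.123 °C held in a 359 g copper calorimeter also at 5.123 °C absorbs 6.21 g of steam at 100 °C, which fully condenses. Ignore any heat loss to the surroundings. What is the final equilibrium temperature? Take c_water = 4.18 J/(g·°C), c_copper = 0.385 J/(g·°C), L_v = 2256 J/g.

Let T be the final temperature. ΣQ_i = 0:
condense steam: −6.21·2256 = −14010; condensate cools 100→T: 6.21·4.18·(T − 100) = 25.96(T − 100); water warms: 972.7·4.18·(T − 5.123) = 4065.9(T − 5.123); copper cup: 359·0.385·(T − 5.123) = 138.22(T − 5.123)
4230.1 T = 14010 + 2595.8 + 21538 = 38143
T ≈ 9.02 °C — below 100 °C, confirming all the steam condensed.

T_f ≈ 9.0 °C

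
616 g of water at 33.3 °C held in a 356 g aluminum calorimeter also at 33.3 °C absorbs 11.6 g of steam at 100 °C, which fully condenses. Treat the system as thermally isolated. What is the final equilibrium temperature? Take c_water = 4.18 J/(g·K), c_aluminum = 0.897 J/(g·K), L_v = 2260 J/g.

T_f ≈ 43.3 °C

Heat gained plus heat lost sum to zero:
latent heat released on condensation: 11.6·2260 = 26216
  condensate cools 100→T: 11.6·4.18·(T − 100) = 48.49(T − 100)
  original water: 2574.9(T − 33.3)
  cup: 319.33(T − 33.3)
2942.7 T = 26216 + 4848.8 + 96377 = 127442
T ≈ 43.31 °C (< 100 °C, so full condensation is consistent).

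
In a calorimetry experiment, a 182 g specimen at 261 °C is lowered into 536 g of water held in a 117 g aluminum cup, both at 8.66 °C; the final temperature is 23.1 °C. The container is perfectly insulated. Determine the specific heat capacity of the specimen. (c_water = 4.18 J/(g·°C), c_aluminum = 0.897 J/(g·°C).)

Heat gained plus heat lost sum to zero:
182×c×(23.1 − 261) + 536×4.18×(23.1 − 8.66) + 117×0.897×(23.1 − 8.66) = 0
-43298 c = -33868
c = -33868/-43298 ≈ 0.7822 J/(g·°C)

c ≈ 0.782 J/(g·°C)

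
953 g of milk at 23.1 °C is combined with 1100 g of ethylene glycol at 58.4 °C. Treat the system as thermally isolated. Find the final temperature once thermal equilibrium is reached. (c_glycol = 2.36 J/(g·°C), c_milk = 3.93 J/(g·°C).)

Taking heat into each body as positive, Σ m c ΔT = 0:
1100·2.36·(T − 58.4) + 953·3.93·(T − 23.1) = 0
2596(T − 58.4) + 3745.3(T − 23.1) = 0
(2596 + 3745.3) T = 2596·58.4 + 3745.3·23.1
T = 238123 / 6341.3 = 37.6 °C

T_f ≈ 37.6 °C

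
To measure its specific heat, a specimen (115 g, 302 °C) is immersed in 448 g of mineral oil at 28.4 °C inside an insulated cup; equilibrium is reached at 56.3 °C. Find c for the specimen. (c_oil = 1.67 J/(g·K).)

Net heat exchanged in the isolated system is zero:
115×c×(56.3 − 302) + 448×1.67×(56.3 − 28.4) = 0
-28256 c = -20874
c = -20874/-28256 ≈ 0.7387 J/(g·K)

c ≈ 0.739 J/(g·K)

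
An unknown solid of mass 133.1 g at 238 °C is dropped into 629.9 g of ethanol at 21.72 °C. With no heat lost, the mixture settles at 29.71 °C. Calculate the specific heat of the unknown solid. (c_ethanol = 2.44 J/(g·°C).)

c ≈ 0.443 J/(g·°C)

Let T be the final temperature. ΣQ_i = 0:
133.1×c×(29.71 − 238) + 629.9×2.44×(29.71 − 21.72) = 0
-27723 c = -12280
c = -12280/-27723 ≈ 0.443 J/(g·°C)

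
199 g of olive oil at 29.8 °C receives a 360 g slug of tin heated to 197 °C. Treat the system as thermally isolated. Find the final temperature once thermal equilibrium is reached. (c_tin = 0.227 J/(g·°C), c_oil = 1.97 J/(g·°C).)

Energy conservation, ΣQ = 0:
360*0.227*(T − 197) + 199*1.97*(T − 29.8) = 0
81.72(T − 197) + 392.03(T − 29.8) = 0
473.75 T = 27781
T ≈ 58.64 °C

T_f ≈ 58.6 °C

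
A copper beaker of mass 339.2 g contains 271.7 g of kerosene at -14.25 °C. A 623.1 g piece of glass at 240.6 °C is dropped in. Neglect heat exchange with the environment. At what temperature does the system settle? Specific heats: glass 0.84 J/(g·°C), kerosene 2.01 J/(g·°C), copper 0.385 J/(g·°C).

T_f ≈ 96.9 °C

Heat gained plus heat lost sum to zero:
623.1×0.84×(T − 240.6) + 271.7×2.01×(T − (-14.25)) + 339.2×0.385×(T − (-14.25)) = 0
523.4(T − 240.6) + 546.12(T − (-14.25)) + 130.59(T − (-14.25)) = 0
1200.1 T = 116288
T = 116288 / 1200.1 = 96.9 °C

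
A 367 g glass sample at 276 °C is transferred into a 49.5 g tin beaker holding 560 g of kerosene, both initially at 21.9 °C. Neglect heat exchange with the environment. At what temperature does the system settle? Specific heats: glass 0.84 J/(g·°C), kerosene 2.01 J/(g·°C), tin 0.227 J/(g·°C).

T_f ≈ 76.1 °C

Heat gained plus heat lost sum to zero:
367·0.84·(T − 276) + 560·2.01·(T − 21.9) + 49.5·0.227·(T − 21.9) = 0
308.28(T − 276) + 1125.6(T − 21.9) + 11.24(T − 21.9) = 0
(308.28 + 1125.6 + 11.24) T = 308.28·276 + 1125.6·21.9 + 11.24·21.9
T ≈ 76.11 °C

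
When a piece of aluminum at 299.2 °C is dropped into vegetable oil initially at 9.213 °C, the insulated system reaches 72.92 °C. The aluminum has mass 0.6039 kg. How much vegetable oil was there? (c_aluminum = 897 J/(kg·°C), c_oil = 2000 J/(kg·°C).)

m ≈ 0.962 kg

Let T be the final temperature. ΣQ_i = 0:
0.6039·897·(72.92 − 299.2) + m·2000·(72.92 − 9.213) = 0
127414 m = 122575
m = 122575/127414 ≈ 0.962 kg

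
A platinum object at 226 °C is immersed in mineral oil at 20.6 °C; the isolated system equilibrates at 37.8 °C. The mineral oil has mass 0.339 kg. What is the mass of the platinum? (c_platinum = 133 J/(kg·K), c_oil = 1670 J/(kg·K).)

Heat lost by the platinum = heat gained by the oil:
m·133·(226 − 37.8) = 0.339·1670·(37.8 − 20.6)
25031 m = 9737.4  ⇒  m ≈ 0.389 kg

m ≈ 0.389 kg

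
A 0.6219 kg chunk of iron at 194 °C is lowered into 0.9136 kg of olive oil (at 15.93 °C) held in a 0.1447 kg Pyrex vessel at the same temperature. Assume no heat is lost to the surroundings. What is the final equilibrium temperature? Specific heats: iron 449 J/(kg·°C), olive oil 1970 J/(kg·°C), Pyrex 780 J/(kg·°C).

T_f ≈ 38.6 °C

Heat gained plus heat lost sum to zero:
0.6219×449×(T − 194) + 0.9136×1970×(T − 15.93) + 0.1447×780×(T − 15.93) = 0
(279.23 + 1799.8 + 112.87) T = 279.23×194 + 1799.8×15.93 + 112.87×15.93
T = 84640 / 2191.9 = 38.6 °C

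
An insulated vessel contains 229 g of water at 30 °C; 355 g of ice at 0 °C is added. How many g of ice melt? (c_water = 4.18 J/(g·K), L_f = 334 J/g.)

Heat available from the water dropping to 0 °C: 229×4.18×30 = 28717 J.
Melting all 355 g of ice would need 355×334 = 118570 J.
28717 J < 118570 J, so only part of the ice melts and the system sits at 0 °C.
m_melted×334 = 28717  ⇒  m_melted ≈ 85.98 g.

m_melted ≈ 86 g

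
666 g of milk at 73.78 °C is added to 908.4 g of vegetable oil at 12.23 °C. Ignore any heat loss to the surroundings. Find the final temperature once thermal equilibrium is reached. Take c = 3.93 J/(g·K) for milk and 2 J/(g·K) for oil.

T_f ≈ 48.6 °C

Conservation of energy gives ΣQ = 0:
666*3.93*(T − 73.78) + 908.4*2*(T − 12.23) = 0
2617.4(T − 73.78) + 1816.8(T − 12.23) = 0
4434.2 T = 215330
T = 215330/4434.2 ≈ 48.56 °C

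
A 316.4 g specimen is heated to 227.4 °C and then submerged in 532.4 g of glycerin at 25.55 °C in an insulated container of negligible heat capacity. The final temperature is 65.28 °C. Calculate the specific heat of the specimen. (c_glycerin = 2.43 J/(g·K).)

c ≈ 1 J/(g·K)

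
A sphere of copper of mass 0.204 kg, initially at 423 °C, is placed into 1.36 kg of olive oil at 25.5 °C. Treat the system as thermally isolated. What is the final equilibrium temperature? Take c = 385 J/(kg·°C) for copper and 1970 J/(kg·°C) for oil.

Heat gained plus heat lost sum to zero:
0.204*385*(T − 423) + 1.36*1970*(T − 25.5) = 0
78.54(T − 423) + 2679.2(T − 25.5) = 0
2757.7 T = 101542
T ≈ 36.82 °C

T_f ≈ 36.8 °C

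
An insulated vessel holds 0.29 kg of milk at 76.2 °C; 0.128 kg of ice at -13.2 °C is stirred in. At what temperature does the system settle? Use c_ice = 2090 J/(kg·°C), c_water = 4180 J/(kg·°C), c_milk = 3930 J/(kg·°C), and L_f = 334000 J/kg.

Let T be the final temperature. ΣQ_i = 0:
warm ice to 0 °C: 0.128×2090×(0 − (-13.2)) = 3531.3; latent heat to melt: 0.128×334000 = 42752; warm the meltwater: 535.04 T; milk: 1139.7(T − 76.2)
1674.7 T = 86845 − 46283 = 40562
T ≈ 24.22 °C (positive, so assuming full melt was valid).

T_f ≈ 24.2 °C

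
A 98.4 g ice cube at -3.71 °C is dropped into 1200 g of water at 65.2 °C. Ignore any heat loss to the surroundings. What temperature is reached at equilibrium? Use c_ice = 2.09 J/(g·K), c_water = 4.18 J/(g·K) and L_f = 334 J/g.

Energy conservation, ΣQ = 0:
warm ice to 0 °C: 98.4·2.09·(0 − (-3.71)) = 762.98
  fusion: m_ice L_f = 98.4·334 = 32866
  warm the meltwater: 411.31 T
  water: 5016(T − 65.2)
5427.3 T = 327043 − 33629 = 293415
T ≈ 54.06 °C — above 0 °C, consistent with complete melting.

T_f ≈ 54.1 °C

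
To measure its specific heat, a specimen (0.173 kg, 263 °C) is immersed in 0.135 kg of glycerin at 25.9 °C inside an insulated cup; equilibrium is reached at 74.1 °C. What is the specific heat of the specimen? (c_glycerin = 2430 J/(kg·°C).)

c ≈ 484 J/(kg·°C)

Conservation of energy gives ΣQ = 0:
0.173·c·(74.1 − 263) + 0.135·2430·(74.1 − 25.9) = 0
-32.68 c = -15812
c = -15812/-32.68 ≈ 483.8 J/(kg·°C)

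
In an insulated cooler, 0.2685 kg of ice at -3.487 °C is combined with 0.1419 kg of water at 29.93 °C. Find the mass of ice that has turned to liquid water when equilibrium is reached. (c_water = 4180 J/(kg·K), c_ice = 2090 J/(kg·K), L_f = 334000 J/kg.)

m_melted ≈ 0.0473 kg

Water can give up m c ΔT = 0.1419·4180·29.93 = 17753 J before reaching 0 °C.
Of that, 0.2685·2090·3.487 = 1956.8 J goes to bring the ice to 0 °C, leaving 15796 J.
To melt every bit of ice: 0.2685·334000 = 89679 J.
15796 J < 89679 J, so only part of the ice melts and the system sits at 0 °C.
Mass melted = 15796/334000 ≈ 0.04729 kg.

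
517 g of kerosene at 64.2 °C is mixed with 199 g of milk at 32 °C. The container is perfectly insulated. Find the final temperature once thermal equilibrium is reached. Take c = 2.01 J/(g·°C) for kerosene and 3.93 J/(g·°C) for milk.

T_f ≈ 50.4 °C

Conservation of energy gives ΣQ = 0:
517·2.01·(T − 64.2) + 199·3.93·(T − 32) = 0
1039.2(T − 64.2) + 782.07(T − 32) = 0
1821.2 T = 91741
T ≈ 50.37 °C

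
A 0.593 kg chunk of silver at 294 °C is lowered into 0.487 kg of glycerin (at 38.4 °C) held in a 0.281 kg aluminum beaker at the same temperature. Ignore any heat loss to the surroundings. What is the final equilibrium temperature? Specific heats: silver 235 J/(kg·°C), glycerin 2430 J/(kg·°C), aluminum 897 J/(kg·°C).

Taking heat into each body as positive, Σ m c ΔT = 0:
0.593×235×(T − 294) + 0.487×2430×(T − 38.4) + 0.281×897×(T − 38.4) = 0
139.35(T − 294) + 1183.4(T − 38.4) + 252.06(T − 38.4) = 0
(139.35 + 1183.4 + 252.06) T = 139.35×294 + 1183.4×38.4 + 252.06×38.4
T ≈ 61.02 °C

T_f ≈ 61.0 °C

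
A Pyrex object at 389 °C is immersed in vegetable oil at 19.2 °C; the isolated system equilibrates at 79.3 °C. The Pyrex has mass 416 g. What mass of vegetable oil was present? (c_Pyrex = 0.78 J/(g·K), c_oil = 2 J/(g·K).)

Energy conservation, ΣQ = 0:
416×0.78×(79.3 − 389) + m×2×(79.3 − 19.2) = 0
120.2 m = 100491
m = 100491/120.2 ≈ 836 g

m ≈ 836 g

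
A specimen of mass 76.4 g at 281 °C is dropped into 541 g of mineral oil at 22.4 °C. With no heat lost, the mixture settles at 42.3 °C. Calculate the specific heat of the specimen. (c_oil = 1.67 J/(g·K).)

Let T be the final temperature. ΣQ_i = 0:
76.4×c×(42.3 − 281) + 541×1.67×(42.3 − 22.4) = 0
-18237 c = -17979
c = -17979/-18237 ≈ 0.9859 J/(g·K)

c ≈ 0.986 J/(g·K)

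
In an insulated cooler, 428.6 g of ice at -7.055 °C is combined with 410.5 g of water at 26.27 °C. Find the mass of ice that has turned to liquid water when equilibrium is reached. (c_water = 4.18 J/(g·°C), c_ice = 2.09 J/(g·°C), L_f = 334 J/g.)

Cooling the water to 0 °C releases 410.5·4.18·26.27 = 45076 J.
Warming the ice to 0 °C takes 428.6·2.09·7.055 = 6319.7 J, leaving 38757 J for melting.
To melt every bit of ice: 428.6·334 = 143152 J.
38757 J < 143152 J, so only part of the ice melts and the system sits at 0 °C.
m_melt = 38757 / L_f = 116 g.

m_melted ≈ 116 g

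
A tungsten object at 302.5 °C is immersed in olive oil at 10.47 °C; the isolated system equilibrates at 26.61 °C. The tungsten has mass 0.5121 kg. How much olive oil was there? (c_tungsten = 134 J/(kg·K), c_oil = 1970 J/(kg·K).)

|Q_tungsten| = |Q_oil|:
0.5121×134×(302.5 − 26.61) = m×1970×(26.61 − 10.47)
31796 m = 18932  ⇒  m ≈ 0.5954 kg

m ≈ 0.595 kg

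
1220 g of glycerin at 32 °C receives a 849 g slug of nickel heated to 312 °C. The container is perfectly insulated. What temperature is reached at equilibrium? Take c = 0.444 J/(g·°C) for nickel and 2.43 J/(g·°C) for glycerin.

T_f ≈ 63.6 °C

Heat lost by the nickel equals heat gained by the glycerin:
849*0.444*(312 − T) = 1220*2.43*(T − 32)
376.96(312 − T) = 2964.6(T − 32)
3341.6 T = 212477  ⇒  T ≈ 63.59 °C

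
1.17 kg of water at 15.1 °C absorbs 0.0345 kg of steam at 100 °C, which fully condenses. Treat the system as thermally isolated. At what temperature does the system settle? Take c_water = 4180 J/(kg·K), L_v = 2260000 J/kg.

T_f ≈ 33.0 °C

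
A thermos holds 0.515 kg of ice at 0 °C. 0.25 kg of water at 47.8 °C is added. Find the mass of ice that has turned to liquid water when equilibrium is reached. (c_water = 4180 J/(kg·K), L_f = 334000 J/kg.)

Water can give up m c ΔT = 0.25×4180×47.8 = 49951 J before reaching 0 °C.
To melt every bit of ice: 0.515×334000 = 172010 J.
Since 49951 < 172010 J, not all the ice melts; equilibrium is at 0 °C.
m_melted×334000 = 49951  ⇒  m_melted ≈ 0.1496 kg.

m_melted ≈ 0.15 kg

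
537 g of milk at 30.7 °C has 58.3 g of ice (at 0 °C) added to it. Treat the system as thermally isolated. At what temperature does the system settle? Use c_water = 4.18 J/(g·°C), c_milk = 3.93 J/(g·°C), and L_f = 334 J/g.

Sum of m c ΔT and latent-heat terms is zero:
melt ice: 58.3×334 = 19472
  meltwater 0→T: 58.3×4.18×T = 243.69 T
  milk cools: 537×3.93×(T − 30.7) = 2110.4(T − 30.7)
2354.1 T = 64790 − 19472 = 45317
T ≈ 19.25 °C — above 0 °C, consistent with complete melting.

T_f ≈ 19.3 °C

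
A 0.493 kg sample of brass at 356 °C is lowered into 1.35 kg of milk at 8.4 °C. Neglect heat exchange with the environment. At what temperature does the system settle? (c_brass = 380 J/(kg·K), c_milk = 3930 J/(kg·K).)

T_f ≈ 20.3 °C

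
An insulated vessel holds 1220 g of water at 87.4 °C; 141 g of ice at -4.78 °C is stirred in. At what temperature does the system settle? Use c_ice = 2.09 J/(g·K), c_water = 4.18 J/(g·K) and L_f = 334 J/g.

Energy conservation, ΣQ = 0:
warm ice to 0 °C: 141·2.09·(0 − (-4.78)) = 1408.6
  latent heat to melt: 141·334 = 47094
  meltwater 0→T: 141·4.18·T = 589.38 T
  water cools: 1220·4.18·(T − 87.4) = 5099.6(T − 87.4)
5689 T = 445705 − 48503 = 397202
T ≈ 69.82 °C. Since T > 0 °C, the all-ice-melts assumption holds.

T_f ≈ 69.8 °C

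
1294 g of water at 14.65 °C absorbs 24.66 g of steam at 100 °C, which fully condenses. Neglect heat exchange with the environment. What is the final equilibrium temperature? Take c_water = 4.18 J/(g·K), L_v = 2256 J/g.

Energy conservation, ΣQ = 0:
latent heat released on condensation: 24.66×2256 = 55633
  condensed water 100 °C→T: 103.08(T − 100)
  original water: 5408.9(T − 14.65)
5512 T = 55633 + 10308 + 79241 = 145182
T ≈ 26.34 °C — below 100 °C, confirming all the steam condensed.

T_f ≈ 26.3 °C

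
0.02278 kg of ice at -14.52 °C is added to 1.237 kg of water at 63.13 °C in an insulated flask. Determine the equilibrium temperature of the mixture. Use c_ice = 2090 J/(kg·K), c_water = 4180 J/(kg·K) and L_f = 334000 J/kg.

Let T be the final temperature. ΣQ_i = 0:
ice -14.52→0 °C: 0.02278×2090×14.52 = 691.3; latent heat to melt: 0.02278×334000 = 7608.5; meltwater 0→T: 0.02278×4180×T = 95.22 T; water: 5170.7(T − 63.13)
5265.9 T = 326424 − 8299.8 = 318124
T ≈ 60.41 °C. Since T > 0 °C, the all-ice-melts assumption holds.

T_f ≈ 60.4 °C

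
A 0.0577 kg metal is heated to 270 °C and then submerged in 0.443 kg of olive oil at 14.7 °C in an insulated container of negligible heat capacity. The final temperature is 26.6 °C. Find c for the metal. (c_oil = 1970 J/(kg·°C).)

Net heat exchanged in the isolated system is zero:
0.0577×c×(26.6 − 270) + 0.443×1970×(26.6 − 14.7) = 0
-14.04 c = -10385
c = -10385/-14.04 ≈ 739.5 J/(kg·°C)

c ≈ 739 J/(kg·°C)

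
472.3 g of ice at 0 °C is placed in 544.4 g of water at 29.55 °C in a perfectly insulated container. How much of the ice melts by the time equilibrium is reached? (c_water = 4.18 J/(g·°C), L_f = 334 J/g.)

m_melted ≈ 201 g

Heat available from the water dropping to 0 °C: 544.4×4.18×29.55 = 67244 J.
Fully melting the ice requires m_ice L_f = 472.3×334 = 157748 J.
67244 J < 157748 J, so only part of the ice melts and the system sits at 0 °C.
Mass melted = 67244/334 ≈ 201.3 g.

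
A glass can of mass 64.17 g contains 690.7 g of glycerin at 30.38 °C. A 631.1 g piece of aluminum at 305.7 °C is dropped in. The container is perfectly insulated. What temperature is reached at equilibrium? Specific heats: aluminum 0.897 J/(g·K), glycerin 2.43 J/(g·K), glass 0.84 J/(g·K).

T_f ≈ 98.2 °C

Setting the total heat transfer to zero:
631.1·0.897·(T − 305.7) + 690.7·2.43·(T − 30.38) + 64.17·0.84·(T − 30.38) = 0
566.1(T − 305.7) + 1678.4(T − 30.38) + 53.9(T − 30.38) = 0
(566.1 + 1678.4 + 53.9) T = 566.1·305.7 + 1678.4·30.38 + 53.9·30.38
T ≈ 98.19 °C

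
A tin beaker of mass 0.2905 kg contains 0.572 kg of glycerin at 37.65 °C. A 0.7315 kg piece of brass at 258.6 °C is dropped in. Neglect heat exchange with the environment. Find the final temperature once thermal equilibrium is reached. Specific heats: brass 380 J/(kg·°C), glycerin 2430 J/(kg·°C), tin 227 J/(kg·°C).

Energy conservation, ΣQ = 0:
0.7315·380·(T − 258.6) + 0.572·2430·(T − 37.65) + 0.2905·227·(T − 37.65) = 0
1733.9 T = 126698
T ≈ 73.07 °C

T_f ≈ 73.1 °C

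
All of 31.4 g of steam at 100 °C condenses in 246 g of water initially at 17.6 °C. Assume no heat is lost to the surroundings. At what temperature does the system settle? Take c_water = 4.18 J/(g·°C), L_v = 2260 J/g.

Let T be the final temperature. ΣQ_i = 0:
latent heat released on condensation: 31.4×2260 = 70964
  condensed water 100 °C→T: 131.25(T − 100)
  original water: 1028.3(T − 17.6)
1159.5 T = 70964 + 13125 + 18098 = 102187
T ≈ 88.13 °C, under the boiling point, so the assumption holds.

T_f ≈ 88.1 °C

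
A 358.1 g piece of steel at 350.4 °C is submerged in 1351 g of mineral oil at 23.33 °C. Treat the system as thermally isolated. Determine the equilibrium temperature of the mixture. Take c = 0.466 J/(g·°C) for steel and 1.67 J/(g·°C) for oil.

T_f ≈ 45.9 °C

Energy conservation, ΣQ = 0:
358.1×0.466×(T − 350.4) + 1351×1.67×(T − 23.33) = 0
2423 T = 111109
T = 111109/2423 ≈ 45.86 °C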